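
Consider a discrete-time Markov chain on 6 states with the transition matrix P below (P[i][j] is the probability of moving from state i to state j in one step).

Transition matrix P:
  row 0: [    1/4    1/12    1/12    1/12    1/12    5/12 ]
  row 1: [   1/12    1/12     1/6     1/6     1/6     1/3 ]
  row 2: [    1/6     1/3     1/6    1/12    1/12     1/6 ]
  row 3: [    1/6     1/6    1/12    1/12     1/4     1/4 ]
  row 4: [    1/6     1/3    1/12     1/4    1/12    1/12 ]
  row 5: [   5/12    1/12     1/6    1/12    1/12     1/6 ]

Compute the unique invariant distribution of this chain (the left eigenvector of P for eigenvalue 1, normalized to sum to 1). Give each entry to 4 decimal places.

π = [0.2364, 0.1537, 0.1277, 0.1154, 0.1154, 0.2514]

Balance equations π_j = Σ_i π_i·P[i][j]:
  π_0 = 1/4·π_0 + 1/12·π_1 + 1/6·π_2 + 1/6·π_3 + 1/6·π_4 + 5/12·π_5
  π_1 = 1/12·π_0 + 1/12·π_1 + 1/3·π_2 + 1/6·π_3 + 1/3·π_4 + 1/12·π_5
  π_2 = 1/12·π_0 + 1/6·π_1 + 1/6·π_2 + 1/12·π_3 + 1/12·π_4 + 1/6·π_5
  π_3 = 1/12·π_0 + 1/6·π_1 + 1/12·π_2 + 1/12·π_3 + 1/4·π_4 + 1/12·π_5
  π_4 = 1/12·π_0 + 1/6·π_1 + 1/12·π_2 + 1/4·π_3 + 1/12·π_4 + 1/12·π_5
  normalize: π_0 + π_1 + π_2 + π_3 + π_4 + π_5 = 1
Solving the linear system gives exactly π = [752/3181, 489/3181, 1219/9543, 367/3181, 367/3181, 2399/9543].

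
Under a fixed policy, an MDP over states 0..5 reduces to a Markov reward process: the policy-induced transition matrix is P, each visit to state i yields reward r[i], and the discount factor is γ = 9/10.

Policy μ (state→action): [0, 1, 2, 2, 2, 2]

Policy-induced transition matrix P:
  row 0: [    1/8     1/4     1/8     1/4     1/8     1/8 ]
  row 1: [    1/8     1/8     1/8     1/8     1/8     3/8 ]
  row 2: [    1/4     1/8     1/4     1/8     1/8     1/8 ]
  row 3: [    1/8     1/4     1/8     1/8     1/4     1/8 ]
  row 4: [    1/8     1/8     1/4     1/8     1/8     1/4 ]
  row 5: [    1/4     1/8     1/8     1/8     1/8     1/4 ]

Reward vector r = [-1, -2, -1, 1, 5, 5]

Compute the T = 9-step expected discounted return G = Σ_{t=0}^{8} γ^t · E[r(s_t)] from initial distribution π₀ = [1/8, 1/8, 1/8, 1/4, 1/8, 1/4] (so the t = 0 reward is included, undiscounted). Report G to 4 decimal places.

t=0: π = [0.1250, 0.1250, 0.1250, 0.2500, 0.1250, 0.2500], E[r] = 1.6250, γ^t·E[r] = 1.625000, running G = 1.625000
t=1: π = [0.1719, 0.1719, 0.1563, 0.1406, 0.1563, 0.2031], E[r] = 1.2656, γ^t·E[r] = 1.139063, running G = 2.764063
t=2: π = [0.1699, 0.1641, 0.1641, 0.1465, 0.1426, 0.2129], E[r] = 1.2617, γ^t·E[r] = 1.021992, running G = 3.786055
t=3: π = [0.1721, 0.1646, 0.1633, 0.1462, 0.1433, 0.2104], E[r] = 1.2505, γ^t·E[r] = 0.911606, running G = 4.697661
t=4: π = [0.1717, 0.1648, 0.1633, 0.1465, 0.1433, 0.2104], E[r] = 1.2501, γ^t·E[r] = 0.820165, running G = 5.517826
t=5: π = [0.1717, 0.1648, 0.1633, 0.1465, 0.1433, 0.2104], E[r] = 1.2505, γ^t·E[r] = 0.738383, running G = 6.256208
t=6: π = [0.1717, 0.1648, 0.1633, 0.1465, 0.1433, 0.2104], E[r] = 1.2505, γ^t·E[r] = 0.664547, running G = 6.920756
t=7: π = [0.1717, 0.1648, 0.1633, 0.1465, 0.1433, 0.2104], E[r] = 1.2505, γ^t·E[r] = 0.598087, running G = 7.518842
t=8: π = [0.1717, 0.1648, 0.1633, 0.1465, 0.1433, 0.2104], E[r] = 1.2505, γ^t·E[r] = 0.538278, running G = 8.057120

G = 8.0571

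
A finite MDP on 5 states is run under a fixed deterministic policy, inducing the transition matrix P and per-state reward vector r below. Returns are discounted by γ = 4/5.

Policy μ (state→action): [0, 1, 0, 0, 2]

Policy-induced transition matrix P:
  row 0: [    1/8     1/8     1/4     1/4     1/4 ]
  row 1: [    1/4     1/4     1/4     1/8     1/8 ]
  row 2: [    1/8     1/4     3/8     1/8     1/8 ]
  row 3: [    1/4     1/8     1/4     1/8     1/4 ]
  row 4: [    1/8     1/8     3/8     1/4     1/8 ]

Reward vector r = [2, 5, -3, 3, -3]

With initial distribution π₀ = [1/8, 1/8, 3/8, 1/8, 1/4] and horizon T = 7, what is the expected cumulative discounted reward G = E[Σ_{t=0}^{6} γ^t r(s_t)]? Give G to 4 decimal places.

G = 0.3721

t=0: π = [0.1250, 0.1250, 0.3750, 0.1250, 0.2500], E[r] = -0.6250, γ^t·E[r] = -0.625000, running G = -0.625000
t=1: π = [0.1563, 0.1875, 0.3281, 0.1719, 0.1563], E[r] = 0.3125, γ^t·E[r] = 0.250000, running G = -0.375000
t=2: π = [0.1699, 0.1895, 0.3105, 0.1641, 0.1660], E[r] = 0.3496, γ^t·E[r] = 0.223750, running G = -0.151250
t=3: π = [0.1692, 0.1875, 0.3096, 0.1670, 0.1667], E[r] = 0.3479, γ^t·E[r] = 0.178125, running G = 0.026875
t=4: π = [0.1693, 0.1871, 0.3095, 0.1670, 0.1670], E[r] = 0.3456, γ^t·E[r] = 0.141550, running G = 0.168425
t=5: π = [0.1693, 0.1871, 0.3096, 0.1670, 0.1670], E[r] = 0.3453, γ^t·E[r] = 0.113133, running G = 0.281558
t=6: π = [0.1693, 0.1871, 0.3096, 0.1670, 0.1670], E[r] = 0.3452, γ^t·E[r] = 0.090495, running G = 0.372053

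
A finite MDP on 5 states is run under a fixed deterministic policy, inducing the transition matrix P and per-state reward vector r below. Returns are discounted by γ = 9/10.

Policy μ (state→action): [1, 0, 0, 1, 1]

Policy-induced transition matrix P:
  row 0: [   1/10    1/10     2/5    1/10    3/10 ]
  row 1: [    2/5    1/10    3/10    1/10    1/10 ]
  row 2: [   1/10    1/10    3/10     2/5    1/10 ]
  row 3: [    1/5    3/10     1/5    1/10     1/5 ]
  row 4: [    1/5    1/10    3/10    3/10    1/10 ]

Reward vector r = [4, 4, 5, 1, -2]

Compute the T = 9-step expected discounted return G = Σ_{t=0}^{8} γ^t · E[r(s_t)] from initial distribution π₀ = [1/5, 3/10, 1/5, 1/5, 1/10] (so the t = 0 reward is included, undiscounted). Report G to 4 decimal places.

t=0: π = [0.2000, 0.3000, 0.2000, 0.2000, 0.1000], E[r] = 3.0000, γ^t·E[r] = 3.000000, running G = 3.000000
t=1: π = [0.2200, 0.1400, 0.3000, 0.1800, 0.1600], E[r] = 2.8000, γ^t·E[r] = 2.520000, running G = 5.520000
t=2: π = [0.1760, 0.1360, 0.3040, 0.2220, 0.1620], E[r] = 2.6660, γ^t·E[r] = 2.159460, running G = 7.679460
t=3: π = [0.1792, 0.1444, 0.2954, 0.2236, 0.1574], E[r] = 2.6802, γ^t·E[r] = 1.953866, running G = 9.633326
t=4: π = [0.1814, 0.1447, 0.2956, 0.2201, 0.1582], E[r] = 2.6861, γ^t·E[r] = 1.762324, running G = 11.395650
t=5: π = [0.1812, 0.1440, 0.2961, 0.2203, 0.1583], E[r] = 2.6854, γ^t·E[r] = 1.585728, running G = 12.981378
t=6: π = [0.1811, 0.1441, 0.2961, 0.2205, 0.1583], E[r] = 2.6849, γ^t·E[r] = 1.426876, running G = 14.408253
t=7: π = [0.1811, 0.1441, 0.2961, 0.2205, 0.1583], E[r] = 2.6850, γ^t·E[r] = 1.284240, running G = 15.692493
t=8: π = [0.1811, 0.1441, 0.2961, 0.2205, 0.1583], E[r] = 2.6850, γ^t·E[r] = 1.155824, running G = 16.848317

G = 16.8483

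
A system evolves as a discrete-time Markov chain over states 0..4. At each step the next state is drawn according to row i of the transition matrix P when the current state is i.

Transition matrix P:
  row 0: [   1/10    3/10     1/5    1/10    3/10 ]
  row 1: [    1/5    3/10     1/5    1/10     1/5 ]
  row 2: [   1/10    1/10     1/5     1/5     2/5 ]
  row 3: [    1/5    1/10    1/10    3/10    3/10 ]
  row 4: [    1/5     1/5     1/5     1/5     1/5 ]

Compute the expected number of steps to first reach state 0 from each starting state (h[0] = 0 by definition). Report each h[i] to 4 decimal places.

First-step conditioning: h[0] = 0; for i ≠ 0, h[i] = 1 + Σ_k P[i][k]·h[k].
  h[1] = 1 + 3/10·h[1] + 1/5·h[2] + 1/10·h[3] + 1/5·h[4]
  h[2] = 1 + 1/10·h[1] + 1/5·h[2] + 1/5·h[3] + 2/5·h[4]
  h[3] = 1 + 1/10·h[1] + 1/10·h[2] + 3/10·h[3] + 3/10·h[4]
  h[4] = 1 + 1/5·h[1] + 1/5·h[2] + 1/5·h[3] + 1/5·h[4]
Solving the 4×4 linear system over states ≠ 0 gives exactly h = [0, 4010/729, 4405/729, 440/81, 445/81] (h[0] = 0 is the target).

h = [0.0000, 5.5007, 6.0425, 5.4321, 5.4938]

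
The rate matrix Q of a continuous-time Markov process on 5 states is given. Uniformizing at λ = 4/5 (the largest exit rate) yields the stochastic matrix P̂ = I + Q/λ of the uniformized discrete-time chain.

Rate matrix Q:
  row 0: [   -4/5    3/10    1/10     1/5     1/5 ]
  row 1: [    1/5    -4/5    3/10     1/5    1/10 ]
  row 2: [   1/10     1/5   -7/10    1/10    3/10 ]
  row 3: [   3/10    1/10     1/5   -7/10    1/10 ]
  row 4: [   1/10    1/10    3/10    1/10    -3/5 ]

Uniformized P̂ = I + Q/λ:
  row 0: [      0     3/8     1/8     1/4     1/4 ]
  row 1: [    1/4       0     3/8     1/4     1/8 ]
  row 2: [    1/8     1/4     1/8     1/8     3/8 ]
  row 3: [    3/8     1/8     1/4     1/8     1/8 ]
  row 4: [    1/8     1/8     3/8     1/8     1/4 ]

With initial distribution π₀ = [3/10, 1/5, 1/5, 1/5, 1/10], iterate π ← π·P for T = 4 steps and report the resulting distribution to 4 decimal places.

π = [0.1687, 0.1749, 0.2509, 0.1683, 0.2372]

t=0: π = [0.3000, 0.2000, 0.2000, 0.2000, 0.1000]
t=1: π = [0.1625, 0.2000, 0.2250, 0.1875, 0.2250]
t=2: π = [0.1766, 0.1688, 0.2547, 0.1703, 0.2297]
t=3: π = [0.1666, 0.1799, 0.2459, 0.1682, 0.2395]
t=4: π = [0.1687, 0.1749, 0.2509, 0.1683, 0.2372]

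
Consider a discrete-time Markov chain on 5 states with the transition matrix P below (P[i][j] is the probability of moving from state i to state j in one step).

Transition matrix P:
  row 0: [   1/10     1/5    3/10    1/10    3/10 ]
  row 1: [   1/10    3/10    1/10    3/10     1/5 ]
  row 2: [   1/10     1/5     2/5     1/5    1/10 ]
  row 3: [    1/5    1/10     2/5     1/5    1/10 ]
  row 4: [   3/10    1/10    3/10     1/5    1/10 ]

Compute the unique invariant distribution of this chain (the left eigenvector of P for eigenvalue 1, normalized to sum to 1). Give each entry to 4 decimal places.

π = [0.1500, 0.1832, 0.3152, 0.2033, 0.1483]

Balance equations π_j = Σ_i π_i·P[i][j]:
  π_0 = 1/10·π_0 + 1/10·π_1 + 1/10·π_2 + 1/5·π_3 + 3/10·π_4
  π_1 = 1/5·π_0 + 3/10·π_1 + 1/5·π_2 + 1/10·π_3 + 1/10·π_4
  π_2 = 3/10·π_0 + 1/10·π_1 + 2/5·π_2 + 2/5·π_3 + 3/10·π_4
  π_3 = 1/10·π_0 + 3/10·π_1 + 1/5·π_2 + 1/5·π_3 + 1/5·π_4
  normalize: π_0 + π_1 + π_2 + π_3 + π_4 = 1
Solving the linear system gives exactly π = [1339/8927, 1635/8927, 2814/8927, 1815/8927, 1324/8927].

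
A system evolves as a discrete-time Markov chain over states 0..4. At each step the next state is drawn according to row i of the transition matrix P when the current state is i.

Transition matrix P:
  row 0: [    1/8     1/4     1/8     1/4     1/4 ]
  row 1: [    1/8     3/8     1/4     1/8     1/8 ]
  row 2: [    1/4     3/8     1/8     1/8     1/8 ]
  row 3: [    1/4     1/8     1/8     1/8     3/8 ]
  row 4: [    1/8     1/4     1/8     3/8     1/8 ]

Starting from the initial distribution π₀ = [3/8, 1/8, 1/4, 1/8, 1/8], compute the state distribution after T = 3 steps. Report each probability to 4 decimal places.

t=0: π = [0.3750, 0.1250, 0.2500, 0.1250, 0.1250]
t=1: π = [0.1719, 0.2813, 0.1406, 0.2031, 0.2031]
t=2: π = [0.1680, 0.2773, 0.1602, 0.1973, 0.1973]
t=3: π = [0.1697, 0.2800, 0.1597, 0.1953, 0.1953]

π = [0.1697, 0.2800, 0.1597, 0.1953, 0.1953]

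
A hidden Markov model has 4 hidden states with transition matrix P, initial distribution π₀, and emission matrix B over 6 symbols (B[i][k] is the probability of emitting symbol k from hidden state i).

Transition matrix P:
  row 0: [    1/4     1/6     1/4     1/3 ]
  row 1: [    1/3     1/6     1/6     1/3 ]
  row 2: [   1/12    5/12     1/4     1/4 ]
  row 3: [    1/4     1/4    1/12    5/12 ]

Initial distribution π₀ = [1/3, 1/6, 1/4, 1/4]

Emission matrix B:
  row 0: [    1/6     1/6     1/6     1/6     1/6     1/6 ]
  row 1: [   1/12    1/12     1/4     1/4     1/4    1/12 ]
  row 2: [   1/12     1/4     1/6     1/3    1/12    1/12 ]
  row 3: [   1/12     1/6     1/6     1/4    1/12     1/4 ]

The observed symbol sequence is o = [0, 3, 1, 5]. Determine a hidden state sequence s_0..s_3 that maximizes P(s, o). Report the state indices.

path = [0, 3, 3, 3]

t=0: δ = [5.556e-02, 1.389e-02, 2.083e-02, 2.083e-02]  (obs o_0=0)
t=1: δ = [2.315e-03, 2.315e-03, 4.630e-03, 4.630e-03]  ψ = [0, 0, 0, 0]  (obs o_1=3)
t=2: δ = [1.929e-04, 1.608e-04, 2.894e-04, 3.215e-04]  ψ = [3, 2, 2, 3]  (obs o_2=1)
t=3: δ = [1.340e-05, 1.005e-05, 6.028e-06, 3.349e-05]  ψ = [3, 2, 2, 3]  (obs o_3=5)
backtrack: best end state = 3; path = [0, 3, 3, 3]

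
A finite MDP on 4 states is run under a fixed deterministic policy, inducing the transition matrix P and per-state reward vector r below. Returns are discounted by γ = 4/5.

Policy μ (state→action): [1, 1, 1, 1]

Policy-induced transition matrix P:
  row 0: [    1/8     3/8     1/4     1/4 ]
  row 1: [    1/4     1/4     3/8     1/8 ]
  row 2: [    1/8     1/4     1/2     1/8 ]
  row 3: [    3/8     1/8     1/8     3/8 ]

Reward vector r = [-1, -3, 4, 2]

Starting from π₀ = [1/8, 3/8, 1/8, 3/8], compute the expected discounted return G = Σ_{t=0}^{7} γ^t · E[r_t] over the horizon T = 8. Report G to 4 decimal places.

t=0: π = [0.1250, 0.3750, 0.1250, 0.3750], E[r] = 0.0000, γ^t·E[r] = 0.000000, running G = 0.000000
t=1: π = [0.2656, 0.2188, 0.2813, 0.2344], E[r] = 0.6719, γ^t·E[r] = 0.537500, running G = 0.537500
t=2: π = [0.2109, 0.2539, 0.3184, 0.2168], E[r] = 0.7344, γ^t·E[r] = 0.470000, running G = 1.007500
t=3: π = [0.2109, 0.2493, 0.3342, 0.2056], E[r] = 0.7893, γ^t·E[r] = 0.404125, running G = 1.411625
t=4: π = [0.2076, 0.2507, 0.3390, 0.2028], E[r] = 0.8020, γ^t·E[r] = 0.328513, running G = 1.740138
t=5: π = [0.2070, 0.2506, 0.3407, 0.2016], E[r] = 0.8074, γ^t·E[r] = 0.264576, running G = 2.004714
t=6: π = [0.2067, 0.2507, 0.3413, 0.2013], E[r] = 0.8090, γ^t·E[r] = 0.212086, running G = 2.216800
t=7: π = [0.2067, 0.2507, 0.3415, 0.2012], E[r] = 0.8096, γ^t·E[r] = 0.169791, running G = 2.386591

G = 2.3866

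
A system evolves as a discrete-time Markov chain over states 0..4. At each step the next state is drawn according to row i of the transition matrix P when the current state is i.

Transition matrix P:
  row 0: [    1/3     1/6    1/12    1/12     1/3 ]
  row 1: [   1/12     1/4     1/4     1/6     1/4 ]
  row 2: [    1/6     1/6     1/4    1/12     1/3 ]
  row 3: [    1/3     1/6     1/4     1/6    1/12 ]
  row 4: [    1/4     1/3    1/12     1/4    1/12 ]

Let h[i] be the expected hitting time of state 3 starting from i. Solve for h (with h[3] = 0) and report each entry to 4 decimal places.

h = [6.9343, 6.3945, 6.9343, 0.0000, 5.9377]

First-step conditioning: h[3] = 0; for i ≠ 3, h[i] = 1 + Σ_k P[i][k]·h[k].
  h[0] = 1 + 1/3·h[0] + 1/6·h[1] + 1/12·h[2] + 1/3·h[4]
  h[1] = 1 + 1/12·h[0] + 1/4·h[1] + 1/4·h[2] + 1/4·h[4]
  h[2] = 1 + 1/6·h[0] + 1/6·h[1] + 1/4·h[2] + 1/3·h[4]
  h[4] = 1 + 1/4·h[0] + 1/3·h[1] + 1/12·h[2] + 1/12·h[4]
Solving the 4×4 linear system over states ≠ 3 gives exactly h = [2004/289, 1848/289, 2004/289, 0, 1716/289] (h[3] = 0 is the target).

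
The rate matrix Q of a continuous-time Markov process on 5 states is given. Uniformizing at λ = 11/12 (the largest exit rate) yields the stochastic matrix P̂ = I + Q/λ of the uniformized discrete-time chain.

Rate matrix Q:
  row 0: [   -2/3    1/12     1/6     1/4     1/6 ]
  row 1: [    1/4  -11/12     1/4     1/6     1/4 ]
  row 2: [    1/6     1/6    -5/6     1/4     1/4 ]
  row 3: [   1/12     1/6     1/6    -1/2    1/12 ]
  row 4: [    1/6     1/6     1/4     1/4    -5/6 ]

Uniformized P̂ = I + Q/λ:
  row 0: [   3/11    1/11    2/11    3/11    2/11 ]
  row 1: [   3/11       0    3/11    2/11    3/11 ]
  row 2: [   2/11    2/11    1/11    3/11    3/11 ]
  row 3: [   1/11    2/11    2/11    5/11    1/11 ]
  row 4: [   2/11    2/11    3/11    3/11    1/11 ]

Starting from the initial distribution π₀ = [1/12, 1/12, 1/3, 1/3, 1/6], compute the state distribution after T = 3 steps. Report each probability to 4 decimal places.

t=0: π = [0.0833, 0.0833, 0.3333, 0.3333, 0.1667]
t=1: π = [0.1667, 0.1591, 0.1742, 0.3258, 0.1742]
t=2: π = [0.1818, 0.1377, 0.1963, 0.3175, 0.1667]
t=3: π = [0.1820, 0.1402, 0.1916, 0.3179, 0.1682]

π = [0.1820, 0.1402, 0.1916, 0.3179, 0.1682]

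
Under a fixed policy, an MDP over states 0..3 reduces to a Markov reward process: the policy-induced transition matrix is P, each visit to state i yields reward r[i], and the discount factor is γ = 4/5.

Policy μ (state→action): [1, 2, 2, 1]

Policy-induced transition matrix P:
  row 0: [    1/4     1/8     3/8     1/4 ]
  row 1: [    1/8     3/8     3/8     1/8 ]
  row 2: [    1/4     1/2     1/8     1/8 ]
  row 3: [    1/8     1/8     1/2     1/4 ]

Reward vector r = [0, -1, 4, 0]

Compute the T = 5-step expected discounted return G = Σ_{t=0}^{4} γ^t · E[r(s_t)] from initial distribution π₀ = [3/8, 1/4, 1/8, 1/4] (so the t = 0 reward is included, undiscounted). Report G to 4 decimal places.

G = 2.7162

t=0: π = [0.3750, 0.2500, 0.1250, 0.2500], E[r] = 0.2500, γ^t·E[r] = 0.250000, running G = 0.250000
t=1: π = [0.1875, 0.2344, 0.3750, 0.2031], E[r] = 1.2656, γ^t·E[r] = 1.012500, running G = 1.262500
t=2: π = [0.1953, 0.3242, 0.3066, 0.1738], E[r] = 0.9023, γ^t·E[r] = 0.577500, running G = 1.840000
t=3: π = [0.1877, 0.3210, 0.3201, 0.1711], E[r] = 0.9592, γ^t·E[r] = 0.491125, running G = 2.331125
t=4: π = [0.1885, 0.3253, 0.3164, 0.1699], E[r] = 0.9402, γ^t·E[r] = 0.385113, running G = 2.716238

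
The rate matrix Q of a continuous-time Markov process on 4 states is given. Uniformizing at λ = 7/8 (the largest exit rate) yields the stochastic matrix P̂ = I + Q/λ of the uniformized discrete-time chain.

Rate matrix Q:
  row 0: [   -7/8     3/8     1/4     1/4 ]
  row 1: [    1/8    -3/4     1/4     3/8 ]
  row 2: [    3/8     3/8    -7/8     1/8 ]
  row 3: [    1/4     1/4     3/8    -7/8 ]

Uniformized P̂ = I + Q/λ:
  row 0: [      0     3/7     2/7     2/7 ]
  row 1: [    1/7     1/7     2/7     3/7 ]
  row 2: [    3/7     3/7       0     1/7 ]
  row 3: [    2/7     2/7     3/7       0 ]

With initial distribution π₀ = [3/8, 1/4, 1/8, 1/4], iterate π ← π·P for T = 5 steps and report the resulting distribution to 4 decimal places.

π = [0.2151, 0.3082, 0.2477, 0.2290]

t=0: π = [0.3750, 0.2500, 0.1250, 0.2500]
t=1: π = [0.1607, 0.3214, 0.2857, 0.2321]
t=2: π = [0.2347, 0.3036, 0.2372, 0.2245]
t=3: π = [0.2092, 0.3098, 0.2500, 0.2310]
t=4: π = [0.2174, 0.3071, 0.2473, 0.2282]
t=5: π = [0.2151, 0.3082, 0.2477, 0.2290]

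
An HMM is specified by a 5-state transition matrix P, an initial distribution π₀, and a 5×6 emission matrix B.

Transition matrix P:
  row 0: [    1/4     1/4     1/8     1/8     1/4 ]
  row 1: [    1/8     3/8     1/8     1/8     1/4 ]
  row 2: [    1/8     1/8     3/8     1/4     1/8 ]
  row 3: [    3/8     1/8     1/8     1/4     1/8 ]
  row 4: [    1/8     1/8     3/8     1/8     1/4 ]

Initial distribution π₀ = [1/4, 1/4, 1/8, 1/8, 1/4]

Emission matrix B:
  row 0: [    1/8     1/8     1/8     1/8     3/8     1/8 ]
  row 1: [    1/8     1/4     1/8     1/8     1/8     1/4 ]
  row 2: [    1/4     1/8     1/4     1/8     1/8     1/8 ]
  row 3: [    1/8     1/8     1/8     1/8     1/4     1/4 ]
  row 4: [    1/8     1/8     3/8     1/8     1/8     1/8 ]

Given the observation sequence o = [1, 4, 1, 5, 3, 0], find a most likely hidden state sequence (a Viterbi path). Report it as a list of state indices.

t=0: δ = [3.125e-02, 6.250e-02, 1.562e-02, 1.562e-02, 3.125e-02]  (obs o_0=1)
t=1: δ = [2.930e-03, 2.930e-03, 1.465e-03, 1.953e-03, 1.953e-03]  ψ = [0, 1, 4, 1, 1]  (obs o_1=4)
t=2: δ = [9.155e-05, 2.747e-04, 9.155e-05, 6.104e-05, 9.155e-05]  ψ = [0, 1, 4, 3, 0]  (obs o_2=1)
t=3: δ = [4.292e-06, 2.575e-05, 4.292e-06, 8.583e-06, 8.583e-06]  ψ = [1, 1, 1, 1, 1]  (obs o_3=5)
t=4: δ = [4.023e-07, 1.207e-06, 4.023e-07, 4.023e-07, 8.047e-07]  ψ = [1, 1, 1, 1, 1]  (obs o_4=3)
t=5: δ = [1.886e-08, 5.658e-08, 7.544e-08, 1.886e-08, 3.772e-08]  ψ = [1, 1, 4, 1, 1]  (obs o_5=0)
backtrack: best end state = 2; path = [1, 1, 1, 1, 4, 2]

path = [1, 1, 1, 1, 4, 2]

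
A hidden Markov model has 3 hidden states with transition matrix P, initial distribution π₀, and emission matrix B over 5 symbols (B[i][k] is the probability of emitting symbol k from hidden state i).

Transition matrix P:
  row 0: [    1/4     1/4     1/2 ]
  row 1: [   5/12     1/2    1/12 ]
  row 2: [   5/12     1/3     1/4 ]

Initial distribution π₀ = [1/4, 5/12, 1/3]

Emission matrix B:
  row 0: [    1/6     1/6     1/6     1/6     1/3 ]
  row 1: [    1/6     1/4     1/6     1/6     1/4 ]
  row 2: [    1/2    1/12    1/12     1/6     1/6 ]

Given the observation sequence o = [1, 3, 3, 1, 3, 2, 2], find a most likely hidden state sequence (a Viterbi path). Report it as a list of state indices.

t=0: δ = [4.167e-02, 1.042e-01, 2.778e-02]  (obs o_0=1)
t=1: δ = [7.234e-03, 8.681e-03, 3.472e-03]  ψ = [1, 1, 0]  (obs o_1=3)
t=2: δ = [6.028e-04, 7.234e-04, 6.028e-04]  ψ = [1, 1, 0]  (obs o_2=3)
t=3: δ = [5.023e-05, 9.042e-05, 2.512e-05]  ψ = [1, 1, 0]  (obs o_3=1)
t=4: δ = [6.279e-06, 7.535e-06, 4.186e-06]  ψ = [1, 1, 0]  (obs o_4=3)
t=5: δ = [5.233e-07, 6.279e-07, 2.616e-07]  ψ = [1, 1, 0]  (obs o_5=2)
t=6: δ = [4.361e-08, 5.233e-08, 2.180e-08]  ψ = [1, 1, 0]  (obs o_6=2)
backtrack: best end state = 1; path = [1, 1, 1, 1, 1, 1, 1]

path = [1, 1, 1, 1, 1, 1, 1]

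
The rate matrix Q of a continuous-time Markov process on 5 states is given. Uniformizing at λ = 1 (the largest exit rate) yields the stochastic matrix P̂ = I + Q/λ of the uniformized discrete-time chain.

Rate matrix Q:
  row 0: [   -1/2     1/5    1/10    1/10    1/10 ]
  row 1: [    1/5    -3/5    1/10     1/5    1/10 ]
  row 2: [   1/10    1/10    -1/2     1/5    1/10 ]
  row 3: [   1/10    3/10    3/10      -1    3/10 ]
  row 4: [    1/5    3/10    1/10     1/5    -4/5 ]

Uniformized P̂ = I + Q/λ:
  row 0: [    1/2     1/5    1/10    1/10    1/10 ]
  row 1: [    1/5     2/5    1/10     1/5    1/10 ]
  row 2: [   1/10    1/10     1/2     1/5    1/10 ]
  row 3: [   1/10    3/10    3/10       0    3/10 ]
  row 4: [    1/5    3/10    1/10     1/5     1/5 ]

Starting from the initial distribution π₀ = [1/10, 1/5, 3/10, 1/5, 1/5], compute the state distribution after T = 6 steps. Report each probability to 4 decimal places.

t=0: π = [0.1000, 0.2000, 0.3000, 0.2000, 0.2000]
t=1: π = [0.1800, 0.2500, 0.2600, 0.1500, 0.1600]
t=2: π = [0.2130, 0.2550, 0.2340, 0.1520, 0.1460]
t=3: π = [0.2253, 0.2574, 0.2240, 0.1483, 0.1450]
t=4: π = [0.2304, 0.2584, 0.2193, 0.1478, 0.1442]
t=5: π = [0.2324, 0.2590, 0.2173, 0.1474, 0.1440]
t=6: π = [0.2333, 0.2592, 0.2164, 0.1473, 0.1439]

π = [0.2333, 0.2592, 0.2164, 0.1473, 0.1439]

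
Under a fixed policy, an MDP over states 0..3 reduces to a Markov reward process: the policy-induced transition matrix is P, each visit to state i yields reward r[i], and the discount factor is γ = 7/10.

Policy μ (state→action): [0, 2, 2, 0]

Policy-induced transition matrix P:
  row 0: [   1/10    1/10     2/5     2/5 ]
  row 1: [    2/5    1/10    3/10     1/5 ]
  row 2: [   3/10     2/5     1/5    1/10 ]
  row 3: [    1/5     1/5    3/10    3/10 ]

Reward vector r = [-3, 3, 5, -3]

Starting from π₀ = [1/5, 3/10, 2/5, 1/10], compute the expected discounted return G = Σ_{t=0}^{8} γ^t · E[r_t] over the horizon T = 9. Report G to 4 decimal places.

t=0: π = [0.2000, 0.3000, 0.4000, 0.1000], E[r] = 2.0000, γ^t·E[r] = 2.000000, running G = 2.000000
t=1: π = [0.2800, 0.2300, 0.2800, 0.2100], E[r] = 0.6200, γ^t·E[r] = 0.434000, running G = 2.434000
t=2: π = [0.2460, 0.2050, 0.3000, 0.2490], E[r] = 0.6300, γ^t·E[r] = 0.308700, running G = 2.742700
t=3: π = [0.2464, 0.2149, 0.2946, 0.2441], E[r] = 0.6462, γ^t·E[r] = 0.221647, running G = 2.964347
t=4: π = [0.2478, 0.2128, 0.2952, 0.2442], E[r] = 0.6382, γ^t·E[r] = 0.153227, running G = 3.117574
t=5: π = [0.2473, 0.2130, 0.2953, 0.2445], E[r] = 0.6400, γ^t·E[r] = 0.107558, running G = 3.225131
t=6: π = [0.2474, 0.2130, 0.2952, 0.2444], E[r] = 0.6398, γ^t·E[r] = 0.075269, running G = 3.300401
t=7: π = [0.2474, 0.2130, 0.2952, 0.2444], E[r] = 0.6397, γ^t·E[r] = 0.052686, running G = 3.353086
t=8: π = [0.2474, 0.2130, 0.2952, 0.2444], E[r] = 0.6398, γ^t·E[r] = 0.036881, running G = 3.389968

G = 3.3900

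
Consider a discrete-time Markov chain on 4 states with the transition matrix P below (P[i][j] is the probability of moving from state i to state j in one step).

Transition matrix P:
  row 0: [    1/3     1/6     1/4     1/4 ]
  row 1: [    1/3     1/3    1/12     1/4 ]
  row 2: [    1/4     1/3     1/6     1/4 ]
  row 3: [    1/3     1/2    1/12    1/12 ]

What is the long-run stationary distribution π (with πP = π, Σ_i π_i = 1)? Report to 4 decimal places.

π = [0.3209, 0.3156, 0.1493, 0.2143]

Balance equations π_j = Σ_i π_i·P[i][j]:
  π_0 = 1/3·π_0 + 1/3·π_1 + 1/4·π_2 + 1/3·π_3
  π_1 = 1/6·π_0 + 1/3·π_1 + 1/3·π_2 + 1/2·π_3
  π_2 = 1/4·π_0 + 1/12·π_1 + 1/6·π_2 + 1/12·π_3
  normalize: π_0 + π_1 + π_2 + π_3 = 1
Solving the linear system gives exactly π = [43/134, 148/469, 10/67, 3/14].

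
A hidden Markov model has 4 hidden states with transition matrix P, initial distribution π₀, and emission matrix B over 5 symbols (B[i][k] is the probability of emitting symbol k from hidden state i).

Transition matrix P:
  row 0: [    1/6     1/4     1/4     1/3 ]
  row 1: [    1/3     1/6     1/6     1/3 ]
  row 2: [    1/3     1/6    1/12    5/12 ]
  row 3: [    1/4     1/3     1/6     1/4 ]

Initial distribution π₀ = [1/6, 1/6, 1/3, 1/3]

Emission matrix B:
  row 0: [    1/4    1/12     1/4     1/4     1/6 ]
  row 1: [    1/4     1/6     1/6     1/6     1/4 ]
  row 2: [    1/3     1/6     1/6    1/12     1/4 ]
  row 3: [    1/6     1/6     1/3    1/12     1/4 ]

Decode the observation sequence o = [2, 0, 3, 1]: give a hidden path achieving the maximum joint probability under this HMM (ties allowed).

t=0: δ = [4.167e-02, 2.778e-02, 5.556e-02, 1.111e-01]  (obs o_0=2)
t=1: δ = [6.944e-03, 9.259e-03, 6.173e-03, 4.630e-03]  ψ = [3, 3, 3, 3]  (obs o_1=0)
t=2: δ = [7.716e-04, 2.894e-04, 1.447e-04, 2.572e-04]  ψ = [1, 0, 0, 1]  (obs o_2=3)
t=3: δ = [1.072e-05, 3.215e-05, 3.215e-05, 4.287e-05]  ψ = [0, 0, 0, 0]  (obs o_3=1)
backtrack: best end state = 3; path = [3, 1, 0, 3]

path = [3, 1, 0, 3]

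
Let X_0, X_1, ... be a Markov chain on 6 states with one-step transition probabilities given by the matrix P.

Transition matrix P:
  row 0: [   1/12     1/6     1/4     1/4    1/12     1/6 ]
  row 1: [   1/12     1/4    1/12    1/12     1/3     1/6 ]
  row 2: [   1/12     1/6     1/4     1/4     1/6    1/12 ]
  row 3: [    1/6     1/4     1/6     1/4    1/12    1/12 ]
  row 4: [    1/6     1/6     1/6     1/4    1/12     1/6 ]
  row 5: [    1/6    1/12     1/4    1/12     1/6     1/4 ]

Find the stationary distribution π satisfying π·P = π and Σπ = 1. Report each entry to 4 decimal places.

Balance equations π_j = Σ_i π_i·P[i][j]:
  π_0 = 1/12·π_0 + 1/12·π_1 + 1/12·π_2 + 1/6·π_3 + 1/6·π_4 + 1/6·π_5
  π_1 = 1/6·π_0 + 1/4·π_1 + 1/6·π_2 + 1/4·π_3 + 1/6·π_4 + 1/12·π_5
  π_2 = 1/4·π_0 + 1/12·π_1 + 1/4·π_2 + 1/6·π_3 + 1/6·π_4 + 1/4·π_5
  π_3 = 1/4·π_0 + 1/12·π_1 + 1/4·π_2 + 1/4·π_3 + 1/4·π_4 + 1/12·π_5
  π_4 = 1/12·π_0 + 1/3·π_1 + 1/6·π_2 + 1/12·π_3 + 1/12·π_4 + 1/6·π_5
  normalize: π_0 + π_1 + π_2 + π_3 + π_4 + π_5 = 1
Solving the linear system gives exactly π = [13201/105657, 39335/211314, 40067/211314, 41099/211314, 11123/70438, 15521/105657].

π = [0.1249, 0.1861, 0.1896, 0.1945, 0.1579, 0.1469]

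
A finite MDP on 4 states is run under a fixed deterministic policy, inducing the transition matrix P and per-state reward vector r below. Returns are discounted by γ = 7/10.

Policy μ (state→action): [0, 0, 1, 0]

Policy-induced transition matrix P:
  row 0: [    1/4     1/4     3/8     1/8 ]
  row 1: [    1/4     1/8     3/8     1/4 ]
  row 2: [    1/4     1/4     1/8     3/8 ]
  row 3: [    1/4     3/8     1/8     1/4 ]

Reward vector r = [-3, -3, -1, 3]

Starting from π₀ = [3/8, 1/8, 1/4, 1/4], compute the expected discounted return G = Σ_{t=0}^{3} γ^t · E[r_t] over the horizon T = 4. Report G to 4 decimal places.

t=0: π = [0.3750, 0.1250, 0.2500, 0.2500], E[r] = -1.0000, γ^t·E[r] = -1.000000, running G = -1.000000
t=1: π = [0.2500, 0.2656, 0.2500, 0.2344], E[r] = -1.0938, γ^t·E[r] = -0.765625, running G = -1.765625
t=2: π = [0.2500, 0.2461, 0.2539, 0.2500], E[r] = -0.9922, γ^t·E[r] = -0.486172, running G = -2.251797
t=3: π = [0.2500, 0.2505, 0.2490, 0.2505], E[r] = -0.9990, γ^t·E[r] = -0.342665, running G = -2.594462

G = -2.5945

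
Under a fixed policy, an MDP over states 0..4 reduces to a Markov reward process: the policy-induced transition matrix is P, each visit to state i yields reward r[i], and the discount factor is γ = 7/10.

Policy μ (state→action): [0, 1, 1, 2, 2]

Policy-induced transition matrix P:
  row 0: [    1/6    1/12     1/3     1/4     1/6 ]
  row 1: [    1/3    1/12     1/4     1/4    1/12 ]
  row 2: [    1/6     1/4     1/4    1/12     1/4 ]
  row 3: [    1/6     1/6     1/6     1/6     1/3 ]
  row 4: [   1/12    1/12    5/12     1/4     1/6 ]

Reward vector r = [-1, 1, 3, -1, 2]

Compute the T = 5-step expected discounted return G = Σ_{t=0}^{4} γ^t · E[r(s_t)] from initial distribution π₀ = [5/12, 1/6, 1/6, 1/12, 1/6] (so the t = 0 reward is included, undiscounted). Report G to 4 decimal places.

G = 2.3380

t=0: π = [0.4167, 0.1667, 0.1667, 0.0833, 0.1667], E[r] = 0.5000, γ^t·E[r] = 0.500000, running G = 0.500000
t=1: π = [0.1806, 0.1181, 0.3056, 0.2153, 0.1806], E[r] = 1.0000, γ^t·E[r] = 0.700000, running G = 1.200000
t=2: π = [0.1713, 0.1522, 0.2772, 0.1811, 0.2182], E[r] = 1.0677, γ^t·E[r] = 0.523177, running G = 1.723177
t=3: π = [0.1739, 0.1446, 0.2855, 0.1887, 0.2073], E[r] = 1.0532, γ^t·E[r] = 0.361262, running G = 2.084439
t=4: π = [0.1735, 0.1466, 0.2833, 0.1867, 0.2099], E[r] = 1.0561, γ^t·E[r] = 0.253572, running G = 2.338011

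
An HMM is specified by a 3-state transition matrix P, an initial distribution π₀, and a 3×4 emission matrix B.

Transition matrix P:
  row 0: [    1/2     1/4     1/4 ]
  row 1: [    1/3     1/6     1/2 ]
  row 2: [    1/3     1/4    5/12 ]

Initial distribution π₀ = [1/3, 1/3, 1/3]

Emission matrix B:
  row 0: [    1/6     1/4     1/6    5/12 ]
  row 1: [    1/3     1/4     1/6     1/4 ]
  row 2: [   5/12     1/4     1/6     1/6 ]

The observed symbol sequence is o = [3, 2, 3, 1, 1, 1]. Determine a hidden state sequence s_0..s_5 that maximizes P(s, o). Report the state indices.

t=0: δ = [1.389e-01, 8.333e-02, 5.556e-02]  (obs o_0=3)
t=1: δ = [1.157e-02, 5.787e-03, 6.944e-03]  ψ = [0, 0, 1]  (obs o_1=2)
t=2: δ = [2.411e-03, 7.234e-04, 4.823e-04]  ψ = [0, 0, 0]  (obs o_2=3)
t=3: δ = [3.014e-04, 1.507e-04, 1.507e-04]  ψ = [0, 0, 0]  (obs o_3=1)
t=4: δ = [3.768e-05, 1.884e-05, 1.884e-05]  ψ = [0, 0, 0]  (obs o_4=1)
t=5: δ = [4.710e-06, 2.355e-06, 2.355e-06]  ψ = [0, 0, 0]  (obs o_5=1)
backtrack: best end state = 0; path = [0, 0, 0, 0, 0, 0]

path = [0, 0, 0, 0, 0, 0]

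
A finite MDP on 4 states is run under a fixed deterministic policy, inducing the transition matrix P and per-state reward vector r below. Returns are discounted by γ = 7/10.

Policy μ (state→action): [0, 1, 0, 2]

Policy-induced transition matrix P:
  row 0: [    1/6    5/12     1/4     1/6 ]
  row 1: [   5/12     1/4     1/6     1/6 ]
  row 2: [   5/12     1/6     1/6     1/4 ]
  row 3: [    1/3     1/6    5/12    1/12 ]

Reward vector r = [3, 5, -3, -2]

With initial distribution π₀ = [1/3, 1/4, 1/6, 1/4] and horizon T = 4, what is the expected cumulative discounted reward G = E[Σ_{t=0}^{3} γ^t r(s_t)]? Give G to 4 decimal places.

G = 3.1424

t=0: π = [0.3333, 0.2500, 0.1667, 0.2500], E[r] = 1.2500, γ^t·E[r] = 1.250000, running G = 1.250000
t=1: π = [0.3125, 0.2708, 0.2569, 0.1597], E[r] = 1.2014, γ^t·E[r] = 0.840972, running G = 2.090972
t=2: π = [0.3252, 0.2674, 0.2326, 0.1748], E[r] = 1.2650, γ^t·E[r] = 0.619873, running G = 2.710845
t=3: π = [0.3208, 0.2703, 0.2375, 0.1715], E[r] = 1.2583, γ^t·E[r] = 0.431595, running G = 3.142440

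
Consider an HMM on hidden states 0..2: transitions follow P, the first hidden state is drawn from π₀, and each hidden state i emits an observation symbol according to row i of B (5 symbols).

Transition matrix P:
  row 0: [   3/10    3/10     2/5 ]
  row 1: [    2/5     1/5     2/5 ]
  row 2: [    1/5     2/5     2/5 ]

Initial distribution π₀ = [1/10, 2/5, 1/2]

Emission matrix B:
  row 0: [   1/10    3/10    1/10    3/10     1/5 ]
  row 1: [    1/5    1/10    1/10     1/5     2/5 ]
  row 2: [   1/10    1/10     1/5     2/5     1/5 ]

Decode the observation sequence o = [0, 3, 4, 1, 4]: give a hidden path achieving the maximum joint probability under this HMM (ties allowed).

path = [1, 2, 1, 0, 1]

t=0: δ = [1.000e-02, 8.000e-02, 5.000e-02]  (obs o_0=0)
t=1: δ = [9.600e-03, 4.000e-03, 1.280e-02]  ψ = [1, 2, 1]  (obs o_1=3)
t=2: δ = [5.760e-04, 2.048e-03, 1.024e-03]  ψ = [0, 2, 2]  (obs o_2=4)
t=3: δ = [2.458e-04, 4.096e-05, 8.192e-05]  ψ = [1, 1, 1]  (obs o_3=1)
t=4: δ = [1.475e-05, 2.949e-05, 1.966e-05]  ψ = [0, 0, 0]  (obs o_4=4)
backtrack: best end state = 1; path = [1, 2, 1, 0, 1]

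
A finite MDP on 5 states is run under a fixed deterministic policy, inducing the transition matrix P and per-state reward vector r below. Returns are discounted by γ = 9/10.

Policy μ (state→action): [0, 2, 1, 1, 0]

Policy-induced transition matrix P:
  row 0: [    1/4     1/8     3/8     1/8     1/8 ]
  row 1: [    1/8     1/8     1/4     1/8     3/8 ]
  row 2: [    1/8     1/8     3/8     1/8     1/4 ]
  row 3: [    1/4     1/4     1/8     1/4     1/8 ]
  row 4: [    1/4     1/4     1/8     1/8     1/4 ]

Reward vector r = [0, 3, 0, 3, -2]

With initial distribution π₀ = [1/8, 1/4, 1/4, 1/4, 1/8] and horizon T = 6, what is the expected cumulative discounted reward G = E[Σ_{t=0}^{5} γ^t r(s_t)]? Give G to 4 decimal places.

t=0: π = [0.1250, 0.2500, 0.2500, 0.2500, 0.1250], E[r] = 1.2500, γ^t·E[r] = 1.250000, running G = 1.250000
t=1: π = [0.1875, 0.1719, 0.2500, 0.1563, 0.2344], E[r] = 0.5156, γ^t·E[r] = 0.464063, running G = 1.714063
t=2: π = [0.1973, 0.1738, 0.2559, 0.1445, 0.2285], E[r] = 0.4980, γ^t·E[r] = 0.403418, running G = 2.117480
t=3: π = [0.1963, 0.1716, 0.2600, 0.1431, 0.2290], E[r] = 0.4861, γ^t·E[r] = 0.354355, running G = 2.471836
t=4: π = [0.1960, 0.1715, 0.2605, 0.1429, 0.2290], E[r] = 0.4851, γ^t·E[r] = 0.318279, running G = 2.790115
t=5: π = [0.1960, 0.1715, 0.2606, 0.1429, 0.2291], E[r] = 0.4849, γ^t·E[r] = 0.286332, running G = 3.076446

G = 3.0764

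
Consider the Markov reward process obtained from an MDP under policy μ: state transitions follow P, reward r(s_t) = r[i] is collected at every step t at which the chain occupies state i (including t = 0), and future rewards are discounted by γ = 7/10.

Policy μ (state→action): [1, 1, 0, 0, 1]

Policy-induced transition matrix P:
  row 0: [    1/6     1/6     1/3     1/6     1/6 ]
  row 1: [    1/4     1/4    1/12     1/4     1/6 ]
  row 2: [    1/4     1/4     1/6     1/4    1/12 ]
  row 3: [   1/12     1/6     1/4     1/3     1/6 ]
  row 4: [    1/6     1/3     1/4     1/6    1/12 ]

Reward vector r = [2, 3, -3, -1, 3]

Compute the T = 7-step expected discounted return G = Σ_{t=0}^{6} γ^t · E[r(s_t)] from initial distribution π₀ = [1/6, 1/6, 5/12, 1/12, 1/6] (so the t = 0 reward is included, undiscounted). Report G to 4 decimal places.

t=0: π = [0.1667, 0.1667, 0.4167, 0.0833, 0.1667], E[r] = 0.0000, γ^t·E[r] = 0.000000, running G = 0.000000
t=1: π = [0.2083, 0.2431, 0.2014, 0.2292, 0.1181], E[r] = 0.6667, γ^t·E[r] = 0.466667, running G = 0.466667
t=2: π = [0.1846, 0.2234, 0.2101, 0.2419, 0.1400], E[r] = 0.5874, γ^t·E[r] = 0.287818, running G = 0.754485
t=3: π = [0.1826, 0.2261, 0.2106, 0.2431, 0.1375], E[r] = 0.5811, γ^t·E[r] = 0.199306, running G = 0.953791
t=4: π = [0.1828, 0.2260, 0.2100, 0.2436, 0.1377], E[r] = 0.5830, γ^t·E[r] = 0.139979, running G = 1.093770
t=5: π = [0.1827, 0.2259, 0.2101, 0.2436, 0.1377], E[r] = 0.5825, γ^t·E[r] = 0.097900, running G = 1.191670
t=6: π = [0.1827, 0.2260, 0.2101, 0.2436, 0.1377], E[r] = 0.5825, γ^t·E[r] = 0.068534, running G = 1.260203

G = 1.2602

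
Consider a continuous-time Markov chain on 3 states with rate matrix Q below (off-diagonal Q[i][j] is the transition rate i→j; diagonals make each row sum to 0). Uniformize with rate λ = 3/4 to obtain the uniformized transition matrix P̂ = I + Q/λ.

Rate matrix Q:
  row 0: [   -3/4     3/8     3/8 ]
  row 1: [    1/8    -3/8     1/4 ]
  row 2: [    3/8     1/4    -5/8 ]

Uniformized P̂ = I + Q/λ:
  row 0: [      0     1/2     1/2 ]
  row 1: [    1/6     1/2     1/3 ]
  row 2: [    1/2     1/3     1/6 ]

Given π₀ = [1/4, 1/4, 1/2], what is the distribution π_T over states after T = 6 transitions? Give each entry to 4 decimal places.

π = [0.2335, 0.4470, 0.3195]

t=0: π = [0.2500, 0.2500, 0.5000]
t=1: π = [0.2917, 0.4167, 0.2917]
t=2: π = [0.2153, 0.4514, 0.3333]
t=3: π = [0.2419, 0.4444, 0.3137]
t=4: π = [0.2309, 0.4477, 0.3214]
t=5: π = [0.2353, 0.4464, 0.3183]
t=6: π = [0.2335, 0.4470, 0.3195]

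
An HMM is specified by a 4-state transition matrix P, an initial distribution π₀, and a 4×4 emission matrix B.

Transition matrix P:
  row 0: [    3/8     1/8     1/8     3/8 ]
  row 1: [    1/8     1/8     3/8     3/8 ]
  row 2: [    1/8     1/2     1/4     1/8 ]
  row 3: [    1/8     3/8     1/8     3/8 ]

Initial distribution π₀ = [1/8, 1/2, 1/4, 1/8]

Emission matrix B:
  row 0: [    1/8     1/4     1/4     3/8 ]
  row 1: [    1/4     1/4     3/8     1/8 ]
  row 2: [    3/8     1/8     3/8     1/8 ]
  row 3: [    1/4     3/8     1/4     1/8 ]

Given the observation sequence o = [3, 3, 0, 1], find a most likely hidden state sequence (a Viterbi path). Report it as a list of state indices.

path = [0, 0, 3, 3]

t=0: δ = [4.688e-02, 6.250e-02, 3.125e-02, 1.562e-02]  (obs o_0=3)
t=1: δ = [6.592e-03, 1.953e-03, 2.930e-03, 2.930e-03]  ψ = [0, 2, 1, 1]  (obs o_1=3)
t=2: δ = [3.090e-04, 3.662e-04, 3.090e-04, 6.180e-04]  ψ = [0, 2, 0, 0]  (obs o_2=0)
t=3: δ = [2.897e-05, 5.794e-05, 1.717e-05, 8.690e-05]  ψ = [0, 3, 1, 3]  (obs o_3=1)
backtrack: best end state = 3; path = [0, 0, 3, 3]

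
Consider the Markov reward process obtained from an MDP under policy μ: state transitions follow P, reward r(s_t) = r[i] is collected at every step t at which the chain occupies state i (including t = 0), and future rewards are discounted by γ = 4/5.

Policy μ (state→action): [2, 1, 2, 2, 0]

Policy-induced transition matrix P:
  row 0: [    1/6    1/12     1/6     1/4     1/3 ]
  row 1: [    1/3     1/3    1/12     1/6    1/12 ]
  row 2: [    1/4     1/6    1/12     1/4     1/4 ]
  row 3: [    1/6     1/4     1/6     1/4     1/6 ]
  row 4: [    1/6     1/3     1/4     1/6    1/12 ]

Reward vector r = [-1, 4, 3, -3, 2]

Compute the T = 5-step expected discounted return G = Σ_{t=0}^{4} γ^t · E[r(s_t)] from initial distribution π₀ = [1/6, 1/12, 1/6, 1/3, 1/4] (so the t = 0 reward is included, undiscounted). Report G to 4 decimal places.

t=0: π = [0.1667, 0.0833, 0.1667, 0.3333, 0.2500], E[r] = 0.1667, γ^t·E[r] = 0.166667, running G = 0.166667
t=1: π = [0.1944, 0.2361, 0.1667, 0.2222, 0.1806], E[r] = 0.9444, γ^t·E[r] = 0.755556, running G = 0.922222
t=2: π = [0.2199, 0.2384, 0.1481, 0.2153, 0.1782], E[r] = 0.8889, γ^t·E[r] = 0.568889, running G = 1.491111
t=3: π = [0.2188, 0.2357, 0.1493, 0.2153, 0.1809], E[r] = 0.8881, γ^t·E[r] = 0.454716, running G = 1.945827
t=4: π = [0.2184, 0.2358, 0.1497, 0.2153, 0.1808], E[r] = 0.8897, γ^t·E[r] = 0.364431, running G = 2.310258

G = 2.3103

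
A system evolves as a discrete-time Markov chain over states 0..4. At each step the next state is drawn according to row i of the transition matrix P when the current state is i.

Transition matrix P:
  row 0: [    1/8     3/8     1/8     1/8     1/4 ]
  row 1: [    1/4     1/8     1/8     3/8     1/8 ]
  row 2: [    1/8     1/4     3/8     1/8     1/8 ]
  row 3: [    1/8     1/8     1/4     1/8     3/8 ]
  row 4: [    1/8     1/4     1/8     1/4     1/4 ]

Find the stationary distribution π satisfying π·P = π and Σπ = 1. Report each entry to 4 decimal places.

Balance equations π_j = Σ_i π_i·P[i][j]:
  π_0 = 1/8·π_0 + 1/4·π_1 + 1/8·π_2 + 1/8·π_3 + 1/8·π_4
  π_1 = 3/8·π_0 + 1/8·π_1 + 1/4·π_2 + 1/8·π_3 + 1/4·π_4
  π_2 = 1/8·π_0 + 1/8·π_1 + 3/8·π_2 + 1/4·π_3 + 1/8·π_4
  π_3 = 1/8·π_0 + 3/8·π_1 + 1/8·π_2 + 1/8·π_3 + 1/4·π_4
  normalize: π_0 + π_1 + π_2 + π_3 + π_4 = 1
Solving the linear system gives exactly π = [600/3947, 853/3947, 794/3947, 817/3947, 883/3947].

π = [0.1520, 0.2161, 0.2012, 0.2070, 0.2237]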